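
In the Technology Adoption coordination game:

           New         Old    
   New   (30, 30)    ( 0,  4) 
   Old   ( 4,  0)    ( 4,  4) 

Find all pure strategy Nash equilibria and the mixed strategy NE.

Pure NE: (New, New) and (Old, Old); Mixed NE: p = 0.1333, q = 0.1333

Work:
Check pure NE:
(New, New): (30, 30) - no unilateral deviation beneficial
(Old, Old): (4, 4) - no unilateral deviation beneficial
Mixed NE: P1 plays New with p = 0.1333, P2 plays New with q = 0.1333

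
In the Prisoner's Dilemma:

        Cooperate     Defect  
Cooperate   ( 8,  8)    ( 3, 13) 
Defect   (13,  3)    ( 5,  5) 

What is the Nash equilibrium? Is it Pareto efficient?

(Defect, Defect) is NE; not Pareto efficient

Work:
Defect dominates Cooperate for both players:
If P2 cooperates: Defect (13) > Cooperate (8)
If P2 defects: Defect (5) > Cooperate (3)
NE: (Defect, Defect) with payoff (5, 5)
But (Cooperate, Cooperate) = (8, 8) Pareto dominates (5, 5)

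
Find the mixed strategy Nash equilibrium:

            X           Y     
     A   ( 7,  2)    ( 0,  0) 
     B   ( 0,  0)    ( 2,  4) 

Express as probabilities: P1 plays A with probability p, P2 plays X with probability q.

p = 0.6667, q = 0.2222

Work:
Find probabilities that make opponent indifferent:
P2 chooses q to make P1 indifferent between A and B
P1 chooses p to make P2 indifferent between X and Y
Mixed NE: P1 plays (A: 0.6667, B: 0.3333), P2 plays (X: 0.2222, Y: 0.7778)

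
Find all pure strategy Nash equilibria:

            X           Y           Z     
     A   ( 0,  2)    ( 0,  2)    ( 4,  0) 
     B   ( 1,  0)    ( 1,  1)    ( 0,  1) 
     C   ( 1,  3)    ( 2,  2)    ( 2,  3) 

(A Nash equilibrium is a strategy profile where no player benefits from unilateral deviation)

Nash equilibrium: (C, X)

Work:
Best responses:
  P1 vs X: payoffs [0, 1, 1] → best response B/C (payoff 1)
  P1 vs Y: payoffs [0, 1, 2] → best response C (payoff 2)
  P1 vs Z: payoffs [4, 0, 2] → best response A (payoff 4)
  P2 vs A: payoffs [2, 2, 0] → best response X/Y (payoff 2)
  P2 vs B: payoffs [0, 1, 1] → best response Y/Z (payoff 1)
  P2 vs C: payoffs [3, 2, 3] → best response X/Z (payoff 3)
Mutual best responses: (C,X) → Nash equilibria.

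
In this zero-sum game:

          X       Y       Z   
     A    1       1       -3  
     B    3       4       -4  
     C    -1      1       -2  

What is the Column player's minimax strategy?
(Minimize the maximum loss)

Column should play Z, value = -2

Work:
Column player minimizes Row's maximum payoff:
Column X: max payoff to Row = 3
Column Y: max payoff to Row = 4
Column Z: max payoff to Row = -2
Minimum is -2, achieved by column Z.
Minimax strategy: Z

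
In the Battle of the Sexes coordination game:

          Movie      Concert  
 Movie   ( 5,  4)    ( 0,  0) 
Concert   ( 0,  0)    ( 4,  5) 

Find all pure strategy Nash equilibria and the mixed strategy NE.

Pure NE: (Movie, Movie) and (Concert, Concert); Mixed NE: p = 0.5556, q = 0.4444

Work:
Check pure NE:
(Movie, Movie): (5, 4) - no unilateral deviation beneficial
(Concert, Concert): (4, 5) - no unilateral deviation beneficial
Mixed NE: P1 plays Movie with p = 0.5556, P2 plays Movie with q = 0.4444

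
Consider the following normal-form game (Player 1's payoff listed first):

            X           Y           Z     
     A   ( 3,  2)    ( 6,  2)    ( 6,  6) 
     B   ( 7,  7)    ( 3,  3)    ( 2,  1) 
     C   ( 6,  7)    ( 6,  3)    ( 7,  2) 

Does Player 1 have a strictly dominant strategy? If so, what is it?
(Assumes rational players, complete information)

No strictly dominant strategy exists for Player 1

Work:
A strategy strictly dominates another if it gives a strictly higher payoff against every opponent action. Compare each pair of P1's strategies column-by-column:
  A vs B: [3 vs 7, 6 vs 3, 6 vs 2] → A does not strictly dominate B (column X: 3 ≤ 7)
  A vs C: [3 vs 6, 6 vs 6, 6 vs 7] → A does not strictly dominate C (column X: 3 ≤ 6)
  B vs A: [7 vs 3, 3 vs 6, 2 vs 6] → B does not strictly dominate A (column Y: 3 ≤ 6)
  B vs C: [7 vs 6, 3 vs 6, 2 vs 7] → B does not strictly dominate C (column Y: 3 ≤ 6)
  C vs A: [6 vs 3, 6 vs 6, 7 vs 6] → C does not strictly dominate A (column Y: 6 ≤ 6)
  C vs B: [6 vs 7, 6 vs 3, 7 vs 2] → C does not strictly dominate B (column X: 6 ≤ 7)
No single strategy strictly dominates all others → no strictly dominant strategy.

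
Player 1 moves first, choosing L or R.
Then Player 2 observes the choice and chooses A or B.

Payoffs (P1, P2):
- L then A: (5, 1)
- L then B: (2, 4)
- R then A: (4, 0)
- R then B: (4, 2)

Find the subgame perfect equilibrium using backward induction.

P1 plays R, P2 plays B after L and B after R; Payoff (4, 2)

Work:
Backward induction:
After L: P2 chooses B → P1 gets 2
After R: P2 chooses B → P1 gets 4
P1 chooses R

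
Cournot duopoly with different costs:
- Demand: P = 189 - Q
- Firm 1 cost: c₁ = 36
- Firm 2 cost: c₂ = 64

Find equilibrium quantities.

q₁* = 60.33, q₂* = 32.33

Work:
Reaction: q₁ = (189 - 36 - q₂)/2
Reaction: q₂ = (189 - 64 - q₁)/2
Solve simultaneously:
q₁* = (189 - 2×36 + 64)/3 = 60.33
q₂* = (189 - 2×64 + 36)/3 = 32.33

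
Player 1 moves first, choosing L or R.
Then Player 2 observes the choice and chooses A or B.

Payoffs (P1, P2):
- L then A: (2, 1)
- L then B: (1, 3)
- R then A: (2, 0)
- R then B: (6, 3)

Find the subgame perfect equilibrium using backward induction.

P1 plays R, P2 plays B after L and B after R; Payoff (6, 3)

Work:
Backward induction:
After L: P2 chooses B → P1 gets 1
After R: P2 chooses B → P1 gets 6
P1 chooses R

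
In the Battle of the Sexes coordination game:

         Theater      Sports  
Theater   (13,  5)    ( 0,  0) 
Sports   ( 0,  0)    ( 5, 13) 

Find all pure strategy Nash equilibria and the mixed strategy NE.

Pure NE: (Theater, Theater) and (Sports, Sports); Mixed NE: p = 0.7222, q = 0.2778

Work:
Check pure NE:
(Theater, Theater): (13, 5) - no unilateral deviation beneficial
(Sports, Sports): (5, 13) - no unilateral deviation beneficial
Mixed NE: P1 plays Theater with p = 0.7222, P2 plays Theater with q = 0.2778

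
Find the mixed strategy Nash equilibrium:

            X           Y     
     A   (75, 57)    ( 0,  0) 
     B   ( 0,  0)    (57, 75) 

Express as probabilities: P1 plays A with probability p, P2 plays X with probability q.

p = 0.5682, q = 0.4318

Work:
Find probabilities that make opponent indifferent:
P2 chooses q to make P1 indifferent between A and B
P1 chooses p to make P2 indifferent between X and Y
Mixed NE: P1 plays (A: 0.5682, B: 0.4318), P2 plays (X: 0.4318, Y: 0.5682)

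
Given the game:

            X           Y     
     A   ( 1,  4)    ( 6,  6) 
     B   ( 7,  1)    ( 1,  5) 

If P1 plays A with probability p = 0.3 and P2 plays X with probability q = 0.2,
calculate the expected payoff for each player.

E[P1] = 3.04, E[P2] = 4.62

Work:
E[P1] = p·q·π₁(A,X) + p·(1-q)·π₁(A,Y) + (1-p)·q·π₁(B,X) + (1-p)·(1-q)·π₁(B,Y)
= 0.3·0.2·1 + 0.3·0.8·6 + 0.7·0.2·7 + 0.7·0.8·1
= 3.04

E[P2] = 4.62 (similar calculation)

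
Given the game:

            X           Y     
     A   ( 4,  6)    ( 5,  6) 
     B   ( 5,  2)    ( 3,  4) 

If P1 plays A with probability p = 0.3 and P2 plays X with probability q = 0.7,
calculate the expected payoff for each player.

E[P1] = 4.37, E[P2] = 3.62

Work:
E[P1] = p·q·π₁(A,X) + p·(1-q)·π₁(A,Y) + (1-p)·q·π₁(B,X) + (1-p)·(1-q)·π₁(B,Y)
= 0.3·0.7·4 + 0.3·0.3·5 + 0.7·0.7·5 + 0.7·0.3·3
= 4.37

E[P2] = 3.62 (similar calculation)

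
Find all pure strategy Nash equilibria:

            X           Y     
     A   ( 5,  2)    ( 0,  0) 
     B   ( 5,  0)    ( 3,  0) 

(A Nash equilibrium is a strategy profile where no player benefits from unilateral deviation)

Nash equilibrium: (A, X), (B, X), (B, Y)

Work:
Best responses:
  P1 vs X: payoffs [5, 5] → best response A/B (payoff 5)
  P1 vs Y: payoffs [0, 3] → best response B (payoff 3)
  P2 vs A: payoffs [2, 0] → best response X (payoff 2)
  P2 vs B: payoffs [0, 0] → best response X/Y (payoff 0)
Mutual best responses: (A,X), (B,X), (B,Y) → Nash equilibria.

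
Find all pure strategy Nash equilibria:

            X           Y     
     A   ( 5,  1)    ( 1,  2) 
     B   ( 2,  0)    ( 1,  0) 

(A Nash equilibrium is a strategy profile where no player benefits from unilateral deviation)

Nash equilibrium: (A, Y), (B, Y)

Work:
Best responses:
  P1 vs X: payoffs [5, 2] → best response A (payoff 5)
  P1 vs Y: payoffs [1, 1] → best response A/B (payoff 1)
  P2 vs A: payoffs [1, 2] → best response Y (payoff 2)
  P2 vs B: payoffs [0, 0] → best response X/Y (payoff 0)
Mutual best responses: (A,Y), (B,Y) → Nash equilibria.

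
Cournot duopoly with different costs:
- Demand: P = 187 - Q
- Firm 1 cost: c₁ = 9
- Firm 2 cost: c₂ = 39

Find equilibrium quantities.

q₁* = 69.33, q₂* = 39.33

Work:
Reaction: q₁ = (187 - 9 - q₂)/2
Reaction: q₂ = (187 - 39 - q₁)/2
Solve simultaneously:
q₁* = (187 - 2×9 + 39)/3 = 69.33
q₂* = (187 - 2×39 + 9)/3 = 39.33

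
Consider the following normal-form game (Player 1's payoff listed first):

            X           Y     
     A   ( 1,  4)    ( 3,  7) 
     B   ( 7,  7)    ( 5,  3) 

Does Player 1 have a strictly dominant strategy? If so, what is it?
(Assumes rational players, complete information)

Yes, Player 1's strictly dominant strategy is B

Work:
A strategy strictly dominates another if it gives a strictly higher payoff against every opponent action. Compare each pair of P1's strategies column-by-column:
  A vs B: [1 vs 7, 3 vs 5] → A does not strictly dominate B (column X: 1 ≤ 7)
  B vs A: [7 vs 1, 5 vs 3] → B strictly dominates A
B strictly dominates every other strategy → strictly dominant.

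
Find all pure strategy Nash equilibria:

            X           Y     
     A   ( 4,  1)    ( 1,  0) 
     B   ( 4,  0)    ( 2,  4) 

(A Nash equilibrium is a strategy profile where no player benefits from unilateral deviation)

Nash equilibrium: (A, X), (B, Y)

Work:
Best responses:
  P1 vs X: payoffs [4, 4] → best response A/B (payoff 4)
  P1 vs Y: payoffs [1, 2] → best response B (payoff 2)
  P2 vs A: payoffs [1, 0] → best response X (payoff 1)
  P2 vs B: payoffs [0, 4] → best response Y (payoff 4)
Mutual best responses: (A,X), (B,Y) → Nash equilibria.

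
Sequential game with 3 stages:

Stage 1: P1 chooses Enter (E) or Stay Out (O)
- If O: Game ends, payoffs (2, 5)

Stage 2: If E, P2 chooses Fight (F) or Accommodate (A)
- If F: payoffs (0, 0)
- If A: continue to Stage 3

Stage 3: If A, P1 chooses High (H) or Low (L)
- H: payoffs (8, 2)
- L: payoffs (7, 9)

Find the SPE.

SPE: (E, A, H); Outcome (8, 2)

Work:
Stage 3: P1 chooses H (8 vs 7)
Stage 2: P2: F->0, A->2 (anticipating H). Choose A
Stage 1: P1: O->2, E->8 (anticipating A, H). Choose E
SPE path: E -> A -> H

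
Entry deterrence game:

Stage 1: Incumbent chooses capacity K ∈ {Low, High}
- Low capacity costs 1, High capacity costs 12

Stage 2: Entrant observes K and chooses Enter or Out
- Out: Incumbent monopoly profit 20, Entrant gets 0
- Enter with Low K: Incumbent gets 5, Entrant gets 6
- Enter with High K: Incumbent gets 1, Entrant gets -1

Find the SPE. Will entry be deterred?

SPE: (High, Enter|Low, Out|High); Entry deterred. Incumbent net profit = 8

Work:
After Low K: Entrant enters (6 > 0)
After High K: Entrant stays out (-1 < 0)
Incumbent: Low → 5−1=4, High → 20−12=8
Incumbent chooses High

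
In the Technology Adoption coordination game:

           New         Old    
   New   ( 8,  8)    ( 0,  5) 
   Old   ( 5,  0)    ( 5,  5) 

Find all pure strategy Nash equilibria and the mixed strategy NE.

Pure NE: (New, New) and (Old, Old); Mixed NE: p = 0.625, q = 0.625

Work:
Check pure NE:
(New, New): (8, 8) - no unilateral deviation beneficial
(Old, Old): (5, 5) - no unilateral deviation beneficial
Mixed NE: P1 plays New with p = 0.625, P2 plays New with q = 0.625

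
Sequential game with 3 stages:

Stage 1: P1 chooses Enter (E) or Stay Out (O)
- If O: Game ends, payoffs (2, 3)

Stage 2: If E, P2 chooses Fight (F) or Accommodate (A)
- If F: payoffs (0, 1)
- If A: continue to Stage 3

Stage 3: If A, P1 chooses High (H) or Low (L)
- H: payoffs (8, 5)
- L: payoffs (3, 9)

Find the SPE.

SPE: (E, A, H); Outcome (8, 5)

Work:
Stage 3: P1 chooses H (8 vs 3)
Stage 2: P2: F->1, A->5 (anticipating H). Choose A
Stage 1: P1: O->2, E->8 (anticipating A, H). Choose E
SPE path: E -> A -> H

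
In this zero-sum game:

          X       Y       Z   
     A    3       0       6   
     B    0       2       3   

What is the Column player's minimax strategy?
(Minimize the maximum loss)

Column should play Y, value = 2

Work:
Column player minimizes Row's maximum payoff:
Column X: max payoff to Row = 3
Column Y: max payoff to Row = 2
Column Z: max payoff to Row = 6
Minimum is 2, achieved by column Y.
Minimax strategy: Y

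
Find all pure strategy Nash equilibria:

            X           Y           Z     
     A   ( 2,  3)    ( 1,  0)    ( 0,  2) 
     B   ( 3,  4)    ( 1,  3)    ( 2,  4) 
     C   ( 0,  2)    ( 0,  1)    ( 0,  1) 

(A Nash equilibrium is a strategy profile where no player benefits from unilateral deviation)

Nash equilibrium: (B, X), (B, Z)

Work:
Best responses:
  P1 vs X: payoffs [2, 3, 0] → best response B (payoff 3)
  P1 vs Y: payoffs [1, 1, 0] → best response A/B (payoff 1)
  P1 vs Z: payoffs [0, 2, 0] → best response B (payoff 2)
  P2 vs A: payoffs [3, 0, 2] → best response X (payoff 3)
  P2 vs B: payoffs [4, 3, 4] → best response X/Z (payoff 4)
  P2 vs C: payoffs [2, 1, 1] → best response X (payoff 2)
Mutual best responses: (B,X), (B,Z) → Nash equilibria.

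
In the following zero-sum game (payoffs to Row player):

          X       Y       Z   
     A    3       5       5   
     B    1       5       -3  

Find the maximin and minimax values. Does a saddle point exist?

Maximin = 3, Minimax = 3, Saddle: True

Work:
Row minimums: [3, -3] → maximin = 3
Column maximums: [3, 5, 5] → minimax = 3
Saddle point exists! Game value = 3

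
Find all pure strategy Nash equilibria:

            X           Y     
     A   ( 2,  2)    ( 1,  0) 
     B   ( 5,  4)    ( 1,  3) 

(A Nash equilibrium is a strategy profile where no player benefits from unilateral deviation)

Nash equilibrium: (B, X)

Work:
Best responses:
  P1 vs X: payoffs [2, 5] → best response B (payoff 5)
  P1 vs Y: payoffs [1, 1] → best response A/B (payoff 1)
  P2 vs A: payoffs [2, 0] → best response X (payoff 2)
  P2 vs B: payoffs [4, 3] → best response X (payoff 4)
Mutual best responses: (B,X) → Nash equilibria.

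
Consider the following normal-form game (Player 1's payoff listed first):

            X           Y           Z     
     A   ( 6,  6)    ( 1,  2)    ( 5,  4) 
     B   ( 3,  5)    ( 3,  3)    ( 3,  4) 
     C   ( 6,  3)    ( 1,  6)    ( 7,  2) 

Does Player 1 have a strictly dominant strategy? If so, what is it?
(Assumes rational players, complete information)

No strictly dominant strategy exists for Player 1

Work:
A strategy strictly dominates another if it gives a strictly higher payoff against every opponent action. Compare each pair of P1's strategies column-by-column:
  A vs B: [6 vs 3, 1 vs 3, 5 vs 3] → A does not strictly dominate B (column Y: 1 ≤ 3)
  A vs C: [6 vs 6, 1 vs 1, 5 vs 7] → A does not strictly dominate C (column X: 6 ≤ 6)
  B vs A: [3 vs 6, 3 vs 1, 3 vs 5] → B does not strictly dominate A (column X: 3 ≤ 6)
  B vs C: [3 vs 6, 3 vs 1, 3 vs 7] → B does not strictly dominate C (column X: 3 ≤ 6)
  C vs A: [6 vs 6, 1 vs 1, 7 vs 5] → C does not strictly dominate A (column X: 6 ≤ 6)
  C vs B: [6 vs 3, 1 vs 3, 7 vs 3] → C does not strictly dominate B (column Y: 1 ≤ 3)
No single strategy strictly dominates all others → no strictly dominant strategy.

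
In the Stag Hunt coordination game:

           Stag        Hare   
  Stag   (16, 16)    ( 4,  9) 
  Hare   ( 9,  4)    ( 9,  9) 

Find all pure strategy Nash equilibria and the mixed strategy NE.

Pure NE: (Stag, Stag) and (Hare, Hare); Mixed NE: p = 0.4167, q = 0.4167

Work:
Check pure NE:
(Stag, Stag): (16, 16) - no unilateral deviation beneficial
(Hare, Hare): (9, 9) - no unilateral deviation beneficial
Mixed NE: P1 plays Stag with p = 0.4167, P2 plays Stag with q = 0.4167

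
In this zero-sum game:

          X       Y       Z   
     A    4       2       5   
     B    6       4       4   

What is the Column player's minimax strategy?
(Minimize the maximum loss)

Column should play Y, value = 4

Work:
Column player minimizes Row's maximum payoff:
Column X: max payoff to Row = 6
Column Y: max payoff to Row = 4
Column Z: max payoff to Row = 5
Minimum is 4, achieved by column Y.
Minimax strategy: Y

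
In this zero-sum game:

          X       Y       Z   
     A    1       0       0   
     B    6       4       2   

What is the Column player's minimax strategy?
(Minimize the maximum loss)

Column should play Z, value = 2

Work:
Column player minimizes Row's maximum payoff:
Column X: max payoff to Row = 6
Column Y: max payoff to Row = 4
Column Z: max payoff to Row = 2
Minimum is 2, achieved by column Z.
Minimax strategy: Z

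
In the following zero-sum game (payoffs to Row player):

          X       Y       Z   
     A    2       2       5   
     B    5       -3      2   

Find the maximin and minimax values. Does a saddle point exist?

Maximin = 2, Minimax = 2, Saddle: True

Work:
Row minimums: [2, -3] → maximin = 2
Column maximums: [5, 2, 5] → minimax = 2
Saddle point exists! Game value = 2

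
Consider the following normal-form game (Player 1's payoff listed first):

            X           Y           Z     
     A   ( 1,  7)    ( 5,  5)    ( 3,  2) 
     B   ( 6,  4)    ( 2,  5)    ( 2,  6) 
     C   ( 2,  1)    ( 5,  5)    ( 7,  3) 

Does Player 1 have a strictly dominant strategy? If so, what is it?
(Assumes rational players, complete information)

No strictly dominant strategy exists for Player 1

Work:
A strategy strictly dominates another if it gives a strictly higher payoff against every opponent action. Compare each pair of P1's strategies column-by-column:
  A vs B: [1 vs 6, 5 vs 2, 3 vs 2] → A does not strictly dominate B (column X: 1 ≤ 6)
  A vs C: [1 vs 2, 5 vs 5, 3 vs 7] → A does not strictly dominate C (column X: 1 ≤ 2)
  B vs A: [6 vs 1, 2 vs 5, 2 vs 3] → B does not strictly dominate A (column Y: 2 ≤ 5)
  B vs C: [6 vs 2, 2 vs 5, 2 vs 7] → B does not strictly dominate C (column Y: 2 ≤ 5)
  C vs A: [2 vs 1, 5 vs 5, 7 vs 3] → C does not strictly dominate A (column Y: 5 ≤ 5)
  C vs B: [2 vs 6, 5 vs 2, 7 vs 2] → C does not strictly dominate B (column X: 2 ≤ 6)
No single strategy strictly dominates all others → no strictly dominant strategy.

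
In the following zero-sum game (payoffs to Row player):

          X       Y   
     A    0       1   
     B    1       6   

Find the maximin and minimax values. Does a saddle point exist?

Maximin = 1, Minimax = 1, Saddle: True

Work:
Row minimums: [0, 1] → maximin = 1
Column maximums: [1, 6] → minimax = 1
Saddle point exists! Game value = 1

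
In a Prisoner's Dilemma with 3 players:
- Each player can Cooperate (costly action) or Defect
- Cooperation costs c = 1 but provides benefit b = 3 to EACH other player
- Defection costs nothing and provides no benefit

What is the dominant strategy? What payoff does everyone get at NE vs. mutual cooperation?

Dominant: Defect; NE payoff = 0; Coop payoff = 5

Work:
Defect dominates (saves cost c = 1, benefit to others is external)
NE: All defect → everyone gets 0
If all cooperate: each receives (2)×3 - 1 = 5
Social dilemma: 5 > 0 but NE gives 0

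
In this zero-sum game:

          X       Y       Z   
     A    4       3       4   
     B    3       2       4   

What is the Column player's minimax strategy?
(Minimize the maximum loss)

Column should play Y, value = 3

Work:
Column player minimizes Row's maximum payoff:
Column X: max payoff to Row = 4
Column Y: max payoff to Row = 3
Column Z: max payoff to Row = 4
Minimum is 3, achieved by column Y.
Minimax strategy: Y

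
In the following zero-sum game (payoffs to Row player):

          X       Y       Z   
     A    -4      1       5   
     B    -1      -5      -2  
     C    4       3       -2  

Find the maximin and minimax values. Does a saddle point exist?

Maximin = -2, Minimax = 3, Saddle: False

Work:
Row minimums: [-4, -5, -2] → maximin = -2
Column maximums: [4, 3, 5] → minimax = 3
No saddle point (maximin ≠ minimax). Mixed strategy needed.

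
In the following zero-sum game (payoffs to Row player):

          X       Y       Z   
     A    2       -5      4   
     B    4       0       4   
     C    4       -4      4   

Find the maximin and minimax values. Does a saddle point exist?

Maximin = 0, Minimax = 0, Saddle: True

Work:
Row minimums: [-5, 0, -4] → maximin = 0
Column maximums: [4, 0, 4] → minimax = 0
Saddle point exists! Game value = 0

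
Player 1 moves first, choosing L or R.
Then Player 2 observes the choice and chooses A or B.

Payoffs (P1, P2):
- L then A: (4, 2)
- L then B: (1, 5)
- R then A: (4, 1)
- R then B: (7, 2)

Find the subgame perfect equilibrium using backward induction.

P1 plays R, P2 plays B after L and B after R; Payoff (7, 2)

Work:
Backward induction:
After L: P2 chooses B → P1 gets 1
After R: P2 chooses B → P1 gets 7
P1 chooses R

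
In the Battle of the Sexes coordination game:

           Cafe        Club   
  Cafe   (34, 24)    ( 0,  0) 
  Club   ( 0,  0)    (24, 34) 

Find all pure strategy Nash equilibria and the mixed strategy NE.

Pure NE: (Cafe, Cafe) and (Club, Club); Mixed NE: p = 0.5862, q = 0.4138

Work:
Check pure NE:
(Cafe, Cafe): (34, 24) - no unilateral deviation beneficial
(Club, Club): (24, 34) - no unilateral deviation beneficial
Mixed NE: P1 plays Cafe with p = 0.5862, P2 plays Cafe with q = 0.4138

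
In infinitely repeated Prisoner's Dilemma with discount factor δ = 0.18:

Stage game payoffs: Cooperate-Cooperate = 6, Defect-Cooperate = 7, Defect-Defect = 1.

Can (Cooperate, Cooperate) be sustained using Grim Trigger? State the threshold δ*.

δ* = 0.1667; since δ = 0.18 ≥ 0.1667, cooperation can be sustained

Work:
For Grim Trigger:
Cooperate forever: 6/(1-δ)
Defect then punished: 7 + 1·δ/(1-δ)
Need: 6/(1-δ) ≥ 7 + 1·δ/(1-δ)
Solving: δ ≥ (T-R)/(T-P) = (7-6)/(7-1) = 0.1667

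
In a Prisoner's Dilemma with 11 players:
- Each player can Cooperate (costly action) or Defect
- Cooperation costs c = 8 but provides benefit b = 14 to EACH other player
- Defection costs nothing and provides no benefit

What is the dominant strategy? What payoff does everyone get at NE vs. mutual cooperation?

Dominant: Defect; NE payoff = 0; Coop payoff = 132

Work:
Defect dominates (saves cost c = 8, benefit to others is external)
NE: All defect → everyone gets 0
If all cooperate: each receives (10)×14 - 8 = 132
Social dilemma: 132 > 0 but NE gives 0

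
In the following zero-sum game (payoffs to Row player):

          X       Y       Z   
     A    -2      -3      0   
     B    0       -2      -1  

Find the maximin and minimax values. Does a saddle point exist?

Maximin = -2, Minimax = -2, Saddle: True

Work:
Row minimums: [-3, -2] → maximin = -2
Column maximums: [0, -2, 0] → minimax = -2
Saddle point exists! Game value = -2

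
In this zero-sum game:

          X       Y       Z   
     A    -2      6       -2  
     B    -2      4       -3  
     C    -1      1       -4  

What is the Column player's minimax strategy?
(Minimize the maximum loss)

Column should play Z, value = -2

Work:
Column player minimizes Row's maximum payoff:
Column X: max payoff to Row = -1
Column Y: max payoff to Row = 6
Column Z: max payoff to Row = -2
Minimum is -2, achieved by column Z.
Minimax strategy: Z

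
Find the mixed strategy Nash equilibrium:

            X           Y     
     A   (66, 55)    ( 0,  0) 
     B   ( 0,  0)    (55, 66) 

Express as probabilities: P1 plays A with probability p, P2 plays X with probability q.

p = 0.5455, q = 0.4545

Work:
Find probabilities that make opponent indifferent:
P2 chooses q to make P1 indifferent between A and B
P1 chooses p to make P2 indifferent between X and Y
Mixed NE: P1 plays (A: 0.5455, B: 0.4545), P2 plays (X: 0.4545, Y: 0.5455)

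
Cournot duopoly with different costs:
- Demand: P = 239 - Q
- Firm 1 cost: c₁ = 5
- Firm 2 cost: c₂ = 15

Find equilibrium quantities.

q₁* = 81.33, q₂* = 71.33

Work:
Reaction: q₁ = (239 - 5 - q₂)/2
Reaction: q₂ = (239 - 15 - q₁)/2
Solve simultaneously:
q₁* = (239 - 2×5 + 15)/3 = 81.33
q₂* = (239 - 2×15 + 5)/3 = 71.33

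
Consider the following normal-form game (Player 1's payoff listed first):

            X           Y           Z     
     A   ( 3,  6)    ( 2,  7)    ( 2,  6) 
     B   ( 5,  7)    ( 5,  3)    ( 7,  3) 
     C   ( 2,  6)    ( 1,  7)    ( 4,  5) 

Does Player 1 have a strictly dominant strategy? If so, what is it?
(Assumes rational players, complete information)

Yes, Player 1's strictly dominant strategy is B

Work:
A strategy strictly dominates another if it gives a strictly higher payoff against every opponent action. Compare each pair of P1's strategies column-by-column:
  A vs B: [3 vs 5, 2 vs 5, 2 vs 7] → A does not strictly dominate B (column X: 3 ≤ 5)
  A vs C: [3 vs 2, 2 vs 1, 2 vs 4] → A does not strictly dominate C (column Z: 2 ≤ 4)
  B vs A: [5 vs 3, 5 vs 2, 7 vs 2] → B strictly dominates A
  B vs C: [5 vs 2, 5 vs 1, 7 vs 4] → B strictly dominates C
  C vs A: [2 vs 3, 1 vs 2, 4 vs 2] → C does not strictly dominate A (column X: 2 ≤ 3)
  C vs B: [2 vs 5, 1 vs 5, 4 vs 7] → C does not strictly dominate B (column X: 2 ≤ 5)
B strictly dominates every other strategy → strictly dominant.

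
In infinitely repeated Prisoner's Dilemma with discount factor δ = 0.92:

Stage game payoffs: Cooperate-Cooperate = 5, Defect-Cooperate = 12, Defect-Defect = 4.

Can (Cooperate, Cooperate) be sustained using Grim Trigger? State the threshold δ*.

δ* = 0.875; since δ = 0.92 ≥ 0.875, cooperation can be sustained

Work:
For Grim Trigger:
Cooperate forever: 5/(1-δ)
Defect then punished: 12 + 4·δ/(1-δ)
Need: 5/(1-δ) ≥ 12 + 4·δ/(1-δ)
Solving: δ ≥ (T-R)/(T-P) = (12-5)/(12-4) = 0.875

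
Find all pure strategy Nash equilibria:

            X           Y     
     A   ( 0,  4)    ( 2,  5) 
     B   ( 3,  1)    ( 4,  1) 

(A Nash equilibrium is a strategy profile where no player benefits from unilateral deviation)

Nash equilibrium: (B, X), (B, Y)

Work:
Best responses:
  P1 vs X: payoffs [0, 3] → best response B (payoff 3)
  P1 vs Y: payoffs [2, 4] → best response B (payoff 4)
  P2 vs A: payoffs [4, 5] → best response Y (payoff 5)
  P2 vs B: payoffs [1, 1] → best response X/Y (payoff 1)
Mutual best responses: (B,X), (B,Y) → Nash equilibria.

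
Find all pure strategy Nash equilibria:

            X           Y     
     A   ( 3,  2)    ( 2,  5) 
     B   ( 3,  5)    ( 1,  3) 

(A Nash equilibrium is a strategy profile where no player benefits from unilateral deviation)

Nash equilibrium: (A, Y), (B, X)

Work:
Best responses:
  P1 vs X: payoffs [3, 3] → best response A/B (payoff 3)
  P1 vs Y: payoffs [2, 1] → best response A (payoff 2)
  P2 vs A: payoffs [2, 5] → best response Y (payoff 5)
  P2 vs B: payoffs [5, 3] → best response X (payoff 5)
Mutual best responses: (A,Y), (B,X) → Nash equilibria.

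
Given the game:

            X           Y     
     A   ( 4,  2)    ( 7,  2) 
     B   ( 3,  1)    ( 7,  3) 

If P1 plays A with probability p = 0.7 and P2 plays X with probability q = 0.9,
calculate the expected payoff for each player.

E[P1] = 4.03, E[P2] = 1.76

Work:
E[P1] = p·q·π₁(A,X) + p·(1-q)·π₁(A,Y) + (1-p)·q·π₁(B,X) + (1-p)·(1-q)·π₁(B,Y)
= 0.7·0.9·4 + 0.7·0.1·7 + 0.3·0.9·3 + 0.3·0.1·7
= 4.03

E[P2] = 1.76 (similar calculation)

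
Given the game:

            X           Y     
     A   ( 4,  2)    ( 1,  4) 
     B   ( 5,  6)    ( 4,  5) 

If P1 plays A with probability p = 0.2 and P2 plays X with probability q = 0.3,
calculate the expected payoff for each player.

E[P1] = 3.82, E[P2] = 4.92

Work:
E[P1] = p·q·π₁(A,X) + p·(1-q)·π₁(A,Y) + (1-p)·q·π₁(B,X) + (1-p)·(1-q)·π₁(B,Y)
= 0.2·0.3·4 + 0.2·0.7·1 + 0.8·0.3·5 + 0.8·0.7·4
= 3.82

E[P2] = 4.92 (similar calculation)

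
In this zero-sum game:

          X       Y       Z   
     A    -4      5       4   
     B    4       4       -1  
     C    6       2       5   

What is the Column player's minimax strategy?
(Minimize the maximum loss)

Column should play Y or Z (all achieve the minimum), value = 5

Work:
Column player minimizes Row's maximum payoff:
Column X: max payoff to Row = 6
Column Y: max payoff to Row = 5
Column Z: max payoff to Row = 5
Minimum is 5, achieved by columns Y, Z (tied).
Each of Y or Z is a minimax strategy.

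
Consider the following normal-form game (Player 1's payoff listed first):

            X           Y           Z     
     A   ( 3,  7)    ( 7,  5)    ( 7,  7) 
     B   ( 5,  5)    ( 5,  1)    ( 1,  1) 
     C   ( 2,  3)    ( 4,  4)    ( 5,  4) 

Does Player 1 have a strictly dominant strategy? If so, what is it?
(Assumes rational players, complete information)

No strictly dominant strategy exists for Player 1

Work:
A strategy strictly dominates another if it gives a strictly higher payoff against every opponent action. Compare each pair of P1's strategies column-by-column:
  A vs B: [3 vs 5, 7 vs 5, 7 vs 1] → A does not strictly dominate B (column X: 3 ≤ 5)
  A vs C: [3 vs 2, 7 vs 4, 7 vs 5] → A strictly dominates C
  B vs A: [5 vs 3, 5 vs 7, 1 vs 7] → B does not strictly dominate A (column Y: 5 ≤ 7)
  B vs C: [5 vs 2, 5 vs 4, 1 vs 5] → B does not strictly dominate C (column Z: 1 ≤ 5)
  C vs A: [2 vs 3, 4 vs 7, 5 vs 7] → C does not strictly dominate A (column X: 2 ≤ 3)
  C vs B: [2 vs 5, 4 vs 5, 5 vs 1] → C does not strictly dominate B (column X: 2 ≤ 5)
No single strategy strictly dominates all others → no strictly dominant strategy.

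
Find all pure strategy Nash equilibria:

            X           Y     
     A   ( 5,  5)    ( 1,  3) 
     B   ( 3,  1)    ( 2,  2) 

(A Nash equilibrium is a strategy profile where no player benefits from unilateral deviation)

Nash equilibrium: (A, X), (B, Y)

Work:
Best responses:
  P1 vs X: payoffs [5, 3] → best response A (payoff 5)
  P1 vs Y: payoffs [1, 2] → best response B (payoff 2)
  P2 vs A: payoffs [5, 3] → best response X (payoff 5)
  P2 vs B: payoffs [1, 2] → best response Y (payoff 2)
Mutual best responses: (A,X), (B,Y) → Nash equilibria.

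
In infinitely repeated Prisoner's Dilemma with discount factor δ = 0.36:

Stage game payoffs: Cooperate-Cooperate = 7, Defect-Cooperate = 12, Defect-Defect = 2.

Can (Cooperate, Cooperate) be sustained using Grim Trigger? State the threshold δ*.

δ* = 0.5; since δ = 0.36 < 0.5, cooperation cannot be sustained

Work:
For Grim Trigger:
Cooperate forever: 7/(1-δ)
Defect then punished: 12 + 2·δ/(1-δ)
Need: 7/(1-δ) ≥ 12 + 2·δ/(1-δ)
Solving: δ ≥ (T-R)/(T-P) = (12-7)/(12-2) = 0.5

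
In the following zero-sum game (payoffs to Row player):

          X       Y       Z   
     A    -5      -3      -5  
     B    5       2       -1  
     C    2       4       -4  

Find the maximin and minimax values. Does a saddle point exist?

Maximin = -1, Minimax = -1, Saddle: True

Work:
Row minimums: [-5, -1, -4] → maximin = -1
Column maximums: [5, 4, -1] → minimax = -1
Saddle point exists! Game value = -1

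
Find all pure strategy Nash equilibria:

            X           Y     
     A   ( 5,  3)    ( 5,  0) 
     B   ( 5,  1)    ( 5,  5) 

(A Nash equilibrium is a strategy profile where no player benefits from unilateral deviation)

Nash equilibrium: (A, X), (B, Y)

Work:
Best responses:
  P1 vs X: payoffs [5, 5] → best response A/B (payoff 5)
  P1 vs Y: payoffs [5, 5] → best response A/B (payoff 5)
  P2 vs A: payoffs [3, 0] → best response X (payoff 3)
  P2 vs B: payoffs [1, 5] → best response Y (payoff 5)
Mutual best responses: (A,X), (B,Y) → Nash equilibria.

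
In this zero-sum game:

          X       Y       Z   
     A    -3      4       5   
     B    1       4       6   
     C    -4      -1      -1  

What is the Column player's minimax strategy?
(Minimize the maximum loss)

Column should play X, value = 1

Work:
Column player minimizes Row's maximum payoff:
Column X: max payoff to Row = 1
Column Y: max payoff to Row = 4
Column Z: max payoff to Row = 6
Minimum is 1, achieved by column X.
Minimax strategy: X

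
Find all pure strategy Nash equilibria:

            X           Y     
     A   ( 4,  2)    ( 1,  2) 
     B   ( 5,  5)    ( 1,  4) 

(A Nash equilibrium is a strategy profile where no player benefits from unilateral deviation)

Nash equilibrium: (A, Y), (B, X)

Work:
Best responses:
  P1 vs X: payoffs [4, 5] → best response B (payoff 5)
  P1 vs Y: payoffs [1, 1] → best response A/B (payoff 1)
  P2 vs A: payoffs [2, 2] → best response X/Y (payoff 2)
  P2 vs B: payoffs [5, 4] → best response X (payoff 5)
Mutual best responses: (A,Y), (B,X) → Nash equilibria.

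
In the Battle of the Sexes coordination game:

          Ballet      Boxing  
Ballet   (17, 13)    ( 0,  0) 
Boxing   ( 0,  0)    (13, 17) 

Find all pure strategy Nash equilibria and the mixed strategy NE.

Pure NE: (Ballet, Ballet) and (Boxing, Boxing); Mixed NE: p = 0.5667, q = 0.4333

Work:
Check pure NE:
(Ballet, Ballet): (17, 13) - no unilateral deviation beneficial
(Boxing, Boxing): (13, 17) - no unilateral deviation beneficial
Mixed NE: P1 plays Ballet with p = 0.5667, P2 plays Ballet with q = 0.4333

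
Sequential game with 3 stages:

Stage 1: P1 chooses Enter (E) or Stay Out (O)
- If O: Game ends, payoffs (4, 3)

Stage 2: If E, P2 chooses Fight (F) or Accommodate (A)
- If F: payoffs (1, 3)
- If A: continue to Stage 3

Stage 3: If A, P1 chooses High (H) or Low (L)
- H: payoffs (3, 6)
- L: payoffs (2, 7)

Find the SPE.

SPE: (O, A, H); Outcome (4, 3)

Work:
Stage 3: P1 chooses H (3 vs 2)
Stage 2: P2: F->3, A->6 (anticipating H). Choose A
Stage 1: P1: O->4, E->3 (anticipating A, H). Choose O
SPE path: O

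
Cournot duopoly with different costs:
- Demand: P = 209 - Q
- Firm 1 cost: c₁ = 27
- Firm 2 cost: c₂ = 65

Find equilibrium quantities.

q₁* = 73.33, q₂* = 35.33

Work:
Reaction: q₁ = (209 - 27 - q₂)/2
Reaction: q₂ = (209 - 65 - q₁)/2
Solve simultaneously:
q₁* = (209 - 2×27 + 65)/3 = 73.33
q₂* = (209 - 2×65 + 27)/3 = 35.33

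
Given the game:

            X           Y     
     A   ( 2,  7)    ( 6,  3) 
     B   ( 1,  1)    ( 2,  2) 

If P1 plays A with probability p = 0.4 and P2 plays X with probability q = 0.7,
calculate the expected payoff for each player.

E[P1] = 2.06, E[P2] = 3.1

Work:
E[P1] = p·q·π₁(A,X) + p·(1-q)·π₁(A,Y) + (1-p)·q·π₁(B,X) + (1-p)·(1-q)·π₁(B,Y)
= 0.4·0.7·2 + 0.4·0.3·6 + 0.6·0.7·1 + 0.6·0.3·2
= 2.06

E[P2] = 3.1 (similar calculation)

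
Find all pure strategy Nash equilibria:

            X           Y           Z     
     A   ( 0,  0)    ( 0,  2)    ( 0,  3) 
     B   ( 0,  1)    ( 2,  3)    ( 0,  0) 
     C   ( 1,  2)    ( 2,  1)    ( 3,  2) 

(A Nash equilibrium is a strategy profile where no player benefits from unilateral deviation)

Nash equilibrium: (B, Y), (C, X), (C, Z)

Work:
Best responses:
  P1 vs X: payoffs [0, 0, 1] → best response C (payoff 1)
  P1 vs Y: payoffs [0, 2, 2] → best response B/C (payoff 2)
  P1 vs Z: payoffs [0, 0, 3] → best response C (payoff 3)
  P2 vs A: payoffs [0, 2, 3] → best response Z (payoff 3)
  P2 vs B: payoffs [1, 3, 0] → best response Y (payoff 3)
  P2 vs C: payoffs [2, 1, 2] → best response X/Z (payoff 2)
Mutual best responses: (B,Y), (C,X), (C,Z) → Nash equilibria.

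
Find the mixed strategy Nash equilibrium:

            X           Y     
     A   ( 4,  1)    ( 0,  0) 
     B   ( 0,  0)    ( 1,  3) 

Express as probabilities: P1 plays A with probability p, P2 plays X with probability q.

p = 0.75, q = 0.2

Work:
Find probabilities that make opponent indifferent:
P2 chooses q to make P1 indifferent between A and B
P1 chooses p to make P2 indifferent between X and Y
Mixed NE: P1 plays (A: 0.75, B: 0.25), P2 plays (X: 0.2, Y: 0.8)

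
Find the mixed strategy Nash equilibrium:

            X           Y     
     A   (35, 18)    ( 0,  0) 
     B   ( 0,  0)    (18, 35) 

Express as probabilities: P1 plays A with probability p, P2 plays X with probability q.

p = 0.6604, q = 0.3396

Work:
Find probabilities that make opponent indifferent:
P2 chooses q to make P1 indifferent between A and B
P1 chooses p to make P2 indifferent between X and Y
Mixed NE: P1 plays (A: 0.6604, B: 0.3396), P2 plays (X: 0.3396, Y: 0.6604)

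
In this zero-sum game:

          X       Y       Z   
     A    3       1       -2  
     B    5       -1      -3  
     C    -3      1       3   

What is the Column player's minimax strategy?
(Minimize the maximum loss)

Column should play Y, value = 1

Work:
Column player minimizes Row's maximum payoff:
Column X: max payoff to Row = 5
Column Y: max payoff to Row = 1
Column Z: max payoff to Row = 3
Minimum is 1, achieved by column Y.
Minimax strategy: Y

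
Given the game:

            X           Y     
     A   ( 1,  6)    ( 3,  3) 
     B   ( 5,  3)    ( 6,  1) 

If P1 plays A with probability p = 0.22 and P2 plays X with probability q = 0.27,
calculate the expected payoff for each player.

E[P1] = 5.0106, E[P2] = 2.0394

Work:
E[P1] = p·q·π₁(A,X) + p·(1-q)·π₁(A,Y) + (1-p)·q·π₁(B,X) + (1-p)·(1-q)·π₁(B,Y)
= 0.22·0.27·1 + 0.22·0.73·3 + 0.78·0.27·5 + 0.78·0.73·6
= 5.0106

E[P2] = 2.0394 (similar calculation)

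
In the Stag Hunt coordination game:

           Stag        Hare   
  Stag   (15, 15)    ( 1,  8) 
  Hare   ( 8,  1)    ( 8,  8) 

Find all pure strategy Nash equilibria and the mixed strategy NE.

Pure NE: (Stag, Stag) and (Hare, Hare); Mixed NE: p = 0.5, q = 0.5

Work:
Check pure NE:
(Stag, Stag): (15, 15) - no unilateral deviation beneficial
(Hare, Hare): (8, 8) - no unilateral deviation beneficial
Mixed NE: P1 plays Stag with p = 0.5, P2 plays Stag with q = 0.5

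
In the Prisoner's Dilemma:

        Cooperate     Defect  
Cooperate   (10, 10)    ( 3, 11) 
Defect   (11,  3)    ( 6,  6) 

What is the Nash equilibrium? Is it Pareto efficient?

(Defect, Defect) is NE; not Pareto efficient

Work:
Defect dominates Cooperate for both players:
If P2 cooperates: Defect (11) > Cooperate (10)
If P2 defects: Defect (6) > Cooperate (3)
NE: (Defect, Defect) with payoff (6, 6)
But (Cooperate, Cooperate) = (10, 10) Pareto dominates (6, 6)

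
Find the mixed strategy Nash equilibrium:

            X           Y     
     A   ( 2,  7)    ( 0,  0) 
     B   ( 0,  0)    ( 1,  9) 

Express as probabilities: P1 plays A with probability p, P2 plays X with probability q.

p = 0.5625, q = 0.3333

Work:
Find probabilities that make opponent indifferent:
P2 chooses q to make P1 indifferent between A and B
P1 chooses p to make P2 indifferent between X and Y
Mixed NE: P1 plays (A: 0.5625, B: 0.4375), P2 plays (X: 0.3333, Y: 0.6667)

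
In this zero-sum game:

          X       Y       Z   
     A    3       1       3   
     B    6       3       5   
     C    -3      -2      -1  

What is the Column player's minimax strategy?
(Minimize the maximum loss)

Column should play Y, value = 3

Work:
Column player minimizes Row's maximum payoff:
Column X: max payoff to Row = 6
Column Y: max payoff to Row = 3
Column Z: max payoff to Row = 5
Minimum is 3, achieved by column Y.
Minimax strategy: Y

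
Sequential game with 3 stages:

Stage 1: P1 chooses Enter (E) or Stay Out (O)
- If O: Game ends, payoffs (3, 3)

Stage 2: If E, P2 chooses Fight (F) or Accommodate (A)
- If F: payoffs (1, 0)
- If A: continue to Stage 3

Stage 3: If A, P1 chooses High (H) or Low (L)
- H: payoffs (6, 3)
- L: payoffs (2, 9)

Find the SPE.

SPE: (E, A, H); Outcome (6, 3)

Work:
Stage 3: P1 chooses H (6 vs 2)
Stage 2: P2: F->0, A->3 (anticipating H). Choose A
Stage 1: P1: O->3, E->6 (anticipating A, H). Choose E
SPE path: E -> A -> H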